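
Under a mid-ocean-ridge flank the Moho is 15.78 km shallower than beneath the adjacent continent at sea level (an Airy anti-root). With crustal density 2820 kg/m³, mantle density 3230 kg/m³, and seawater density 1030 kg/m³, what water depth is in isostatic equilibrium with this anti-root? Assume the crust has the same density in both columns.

3.61 km

Replacing a thickness d of crust by seawater at the top must be balanced by replacing crust with mantle at the base: d (ρ_c − ρ_w) = a (ρ_m − ρ_c).
d = a (ρ_m − ρ_c)/(ρ_c − ρ_w) = 15.78 km × 410/1790 = 3.61 km.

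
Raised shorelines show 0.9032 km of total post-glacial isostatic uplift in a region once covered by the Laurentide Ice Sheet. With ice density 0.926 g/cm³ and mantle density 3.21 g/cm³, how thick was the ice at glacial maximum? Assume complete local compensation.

3.13 km

u = t ρ_ice/ρ_m → t = u ρ_m/ρ_ice = 0.9032 km × 3.21/0.926 = 3.13 km.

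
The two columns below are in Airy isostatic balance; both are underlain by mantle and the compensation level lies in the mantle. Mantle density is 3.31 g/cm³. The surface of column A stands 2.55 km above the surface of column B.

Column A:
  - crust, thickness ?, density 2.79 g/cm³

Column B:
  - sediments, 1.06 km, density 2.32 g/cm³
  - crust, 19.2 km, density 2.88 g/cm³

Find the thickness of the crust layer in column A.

Take the compensation level at the base of the deeper column (depth z_c below the surface of column A) and equate Σ ρ_i t_i down to z_c; mantle fills any gap and the z_c terms cancel.
Column A: x×2.79 + (z_c − 0 − x)×3.31
Column B: 2.55×0 + 1.06×2.32 + 19.2×2.88 + (z_c − 2.55 − 20.26)×3.31
The z_c×3.31 term appears on both sides and cancels. Collect the known terms of each column as K = Σ(ρt)_known − 3.31 × (depth of known layers): K_A = 0 − 3.31×0 = 0; K_B = 57.7552 − 3.31×(2.55 + 20.26) = −17.7459.
Balance: K_A − x×(3.31 − 2.79) = K_B, so x = (K_A − K_B)/(3.31 − 2.79) = 17.7459/0.52 = 34.1 km.

34.1 km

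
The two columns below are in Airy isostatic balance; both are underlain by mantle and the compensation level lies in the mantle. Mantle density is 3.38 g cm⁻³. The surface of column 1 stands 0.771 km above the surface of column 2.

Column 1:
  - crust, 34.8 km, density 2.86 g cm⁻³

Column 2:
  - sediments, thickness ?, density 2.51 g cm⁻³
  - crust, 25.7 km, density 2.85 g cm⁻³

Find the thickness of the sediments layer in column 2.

Take the compensation level at the base of the deeper column (depth z_c below the surface of column 1) and equate Σ ρ_i t_i down to z_c; mantle fills any gap and the z_c terms cancel.
Column 1: 34.8×2.86 + (z_c − 34.8)×3.38
Column 2: 0.771×0 + x×2.51 + 25.7×2.85 + (z_c − 0.771 − 25.7 − x)×3.38
The z_c×3.38 term appears on both sides and cancels. Collect the known terms of each column as K = Σ(ρt)_known − 3.38 × (depth of known layers): K_1 = 99.528 − 3.38×34.8 = −18.096; K_2 = 73.245 − 3.38×(0.771 + 25.7) = −16.22698.
Balance: K_1 = K_2 − x×(3.38 − 2.51), so x = (K_2 − K_1)/(3.38 − 2.51) = 1.86902/0.87 = 2.15 km.

2.15 km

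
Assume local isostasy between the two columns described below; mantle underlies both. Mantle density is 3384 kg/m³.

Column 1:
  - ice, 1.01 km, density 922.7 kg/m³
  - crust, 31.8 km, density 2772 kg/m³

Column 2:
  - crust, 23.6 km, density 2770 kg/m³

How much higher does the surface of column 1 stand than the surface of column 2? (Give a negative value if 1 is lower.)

2.2 km

For any compensation level in the mantle, the mantle terms cancel and isostasy reduces to e = (Σt_1 − Σt_2) − (Σ(ρt)_1 − Σ(ρt)_2) / ρ_m.
Σt_1 = 32.81 km; Σt_2 = 23.6 km; Σ(ρt)_1 = 89081.527; Σ(ρt)_2 = 65372 (in km·kg/m³).
e = (32.81 − 23.6) − (89081.527 − 65372) / 3384 = 2.2 km.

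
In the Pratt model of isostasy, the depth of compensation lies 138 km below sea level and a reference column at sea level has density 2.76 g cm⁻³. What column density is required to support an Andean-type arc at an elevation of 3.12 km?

Pratt balance: ρ_ref D = ρ (D + h).
ρ = ρ_ref D/(D + h) = 2.76 × 138 km/(138 km + 3.12 km) = 2.7 g cm⁻³.

2.7 g cm⁻³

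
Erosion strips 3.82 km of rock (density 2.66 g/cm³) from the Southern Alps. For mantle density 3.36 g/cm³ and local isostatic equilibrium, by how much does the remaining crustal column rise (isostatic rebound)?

Unloading: uplift u = e ρ_c/ρ_m = 3.82 km × 2.66/3.36 = 3.02 km.

3.02 km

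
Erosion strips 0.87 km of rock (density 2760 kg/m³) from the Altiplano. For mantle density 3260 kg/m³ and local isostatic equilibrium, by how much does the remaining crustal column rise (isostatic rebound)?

Unloading: uplift u = e ρ_c/ρ_m = 0.87 km × 2760/3260 = 0.737 km.

0.737 km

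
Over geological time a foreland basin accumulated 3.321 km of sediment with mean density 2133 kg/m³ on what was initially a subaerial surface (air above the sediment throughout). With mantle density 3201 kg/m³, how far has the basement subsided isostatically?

Subaerial load: s = t ρ_sed / ρ_m = 3.321 km × 2133/3201 = 2.21 km.

2.21 km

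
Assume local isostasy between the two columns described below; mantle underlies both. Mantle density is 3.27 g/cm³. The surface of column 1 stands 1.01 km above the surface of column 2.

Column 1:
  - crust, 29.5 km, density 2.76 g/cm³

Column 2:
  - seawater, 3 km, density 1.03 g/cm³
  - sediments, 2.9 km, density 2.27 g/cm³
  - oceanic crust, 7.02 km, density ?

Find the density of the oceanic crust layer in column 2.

Take the compensation level at the base of the deeper column (depth z_c below the surface of column 1) and equate Σ ρ_i t_i down to z_c; mantle fills any gap and the z_c terms cancel.
Column 1: 29.5×2.76 + (z_c − 29.5)×3.27
Column 2: 1.01×0 + 3×1.03 + 2.9×2.27 + 7.02×ρ + (z_c − 1.01 − 12.92)×3.27
The z_c×3.27 term appears on both sides and cancels. Collect the known terms of each column as K = Σ(ρt)_known − 3.27 × (depth of known layers): K_1 = 81.42 − 3.27×29.5 = −15.045; K_2 = 9.673 − 3.27×(1.01 + 12.92) = −35.8781.
Balance: K_1 = K_2 + 7.02×ρ, so ρ = (K_1 − K_2)/7.02 = 20.8331/7.02 = 2.97 g/cm³.

2.97 g/cm³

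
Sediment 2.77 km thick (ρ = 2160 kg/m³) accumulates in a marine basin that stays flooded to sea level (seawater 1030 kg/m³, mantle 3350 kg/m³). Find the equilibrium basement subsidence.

1.35 km

Submarine loading: the sediment displaces seawater, and the subsidence is in turn flooded, so s (ρ_m − ρ_w) = t (ρ_sed − ρ_w).
s = 2.77 km × (2160 − 1030) / (3350 − 1030) = 1.35 km.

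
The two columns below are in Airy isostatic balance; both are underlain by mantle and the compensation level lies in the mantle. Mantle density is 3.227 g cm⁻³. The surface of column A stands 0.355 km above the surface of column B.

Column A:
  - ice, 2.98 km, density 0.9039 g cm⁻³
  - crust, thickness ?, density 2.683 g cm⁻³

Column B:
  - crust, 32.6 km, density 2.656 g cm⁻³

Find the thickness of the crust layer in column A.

23.6 km

Take the compensation level at the base of the deeper column (depth z_c below the surface of column A) and equate Σ ρ_i t_i down to z_c; mantle fills any gap and the z_c terms cancel.
Column A: 2.98×0.9039 + x×2.683 + (z_c − 2.98 − x)×3.227
Column B: 0.355×0 + 32.6×2.656 + (z_c − 0.355 − 32.6)×3.227
The z_c×3.227 term appears on both sides and cancels. Collect the known terms of each column as K = Σ(ρt)_known − 3.227 × (depth of known layers): K_A = 2.693622 − 3.227×2.98 = −6.922838; K_B = 86.5856 − 3.227×(0.355 + 32.6) = −19.760185.
Balance: K_A − x×(3.227 − 2.683) = K_B, so x = (K_A − K_B)/(3.227 − 2.683) = 12.8373/0.544 = 23.6 km.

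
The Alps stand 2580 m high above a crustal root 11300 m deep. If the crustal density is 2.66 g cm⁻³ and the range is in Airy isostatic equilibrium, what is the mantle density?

Airy balance: ρ_c h = (ρ_m − ρ_c) r → ρ_m = ρ_c (1 + h/r).
ρ_m = 2.66 × (1 + 2580 m/11300 m) = 3.27 g cm⁻³.

3.27 g cm⁻³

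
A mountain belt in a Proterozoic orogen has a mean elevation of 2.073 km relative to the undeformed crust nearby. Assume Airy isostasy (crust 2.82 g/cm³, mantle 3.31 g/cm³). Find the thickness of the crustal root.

11.9 km

For local isostatic compensation: the weight of the topography is balanced by the buoyancy of the root, ρ_c h = (ρ_m − ρ_c) r.
r = h · ρ_c / (ρ_m − ρ_c) = 2.073 km × 2.82 / (3.31 − 2.82) = 11.9 km.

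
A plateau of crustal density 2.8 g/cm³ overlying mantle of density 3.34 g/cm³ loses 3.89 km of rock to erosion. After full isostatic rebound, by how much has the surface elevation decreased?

Rebound u = e ρ_c/ρ_m = 3.89 km × 2.8/3.34 = 3.261 km.
Net surface drop = e − u = 3.89 km − 3.261 km = e (ρ_m − ρ_c)/ρ_m = 0.629 km.

0.629 km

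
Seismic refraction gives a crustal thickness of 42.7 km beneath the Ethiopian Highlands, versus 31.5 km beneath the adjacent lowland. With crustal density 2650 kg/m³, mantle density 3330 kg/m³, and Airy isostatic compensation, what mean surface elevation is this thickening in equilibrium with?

2.29 km

Excess crust Δ = 42.7 km − 31.5 km = 11.2 km, split between elevation h and root r with h + r = Δ.
Airy balance ρ_c h = (ρ_m − ρ_c) r gives r = h ρ_c/(ρ_m − ρ_c), so h (1 + ρ_c/(ρ_m − ρ_c)) = Δ, i.e. h = Δ (ρ_m − ρ_c)/ρ_m.
h = 11.2 km × 680/3330 = 2.29 km.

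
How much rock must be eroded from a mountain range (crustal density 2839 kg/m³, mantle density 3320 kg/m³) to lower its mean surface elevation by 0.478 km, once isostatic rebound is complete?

Net drop Δ = e − u = e − e ρ_c/ρ_m = e (ρ_m − ρ_c)/ρ_m.
e = Δ ρ_m/(ρ_m − ρ_c) = 0.478 km × 3320/481 = 3.3 km.

3.3 km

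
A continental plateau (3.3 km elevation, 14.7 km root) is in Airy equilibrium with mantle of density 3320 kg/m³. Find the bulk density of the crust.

ρ_c h = (ρ_m − ρ_c) r → ρ_c (h + r) = ρ_m r → ρ_c = ρ_m r / (h + r).
ρ_c = 3320 × 14.7 km / (3.3 km + 14.7 km) = 2710 kg/m³.

2710 kg/m³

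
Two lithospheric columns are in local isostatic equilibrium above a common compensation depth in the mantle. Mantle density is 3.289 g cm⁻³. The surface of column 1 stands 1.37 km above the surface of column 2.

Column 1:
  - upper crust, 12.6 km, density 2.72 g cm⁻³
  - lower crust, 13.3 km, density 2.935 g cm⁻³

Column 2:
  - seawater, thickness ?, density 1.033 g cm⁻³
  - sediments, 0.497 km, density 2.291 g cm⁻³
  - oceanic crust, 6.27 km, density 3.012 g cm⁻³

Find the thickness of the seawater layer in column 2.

2.28 km

Take the compensation level at the base of the deeper column (depth z_c below the surface of column 1) and equate Σ ρ_i t_i down to z_c; mantle fills any gap and the z_c terms cancel.
Column 1: 12.6×2.72 + 13.3×2.935 + (z_c − 25.9)×3.289
Column 2: 1.37×0 + x×1.033 + 0.497×2.291 + 6.27×3.012 + (z_c − 1.37 − 6.767 − x)×3.289
The z_c×3.289 term appears on both sides and cancels. Collect the known terms of each column as K = Σ(ρt)_known − 3.289 × (depth of known layers): K_1 = 73.3075 − 3.289×25.9 = −11.8776; K_2 = 20.023867 − 3.289×(1.37 + 6.767) = −6.738726.
Balance: K_1 = K_2 − x×(3.289 − 1.033), so x = (K_2 − K_1)/(3.289 − 1.033) = 5.13887/2.256 = 2.28 km.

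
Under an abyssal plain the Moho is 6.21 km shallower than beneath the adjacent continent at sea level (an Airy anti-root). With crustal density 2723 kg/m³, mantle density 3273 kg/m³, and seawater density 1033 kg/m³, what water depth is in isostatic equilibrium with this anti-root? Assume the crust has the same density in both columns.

2.02 km

Replacing a thickness d of crust by seawater at the top must be balanced by replacing crust with mantle at the base: d (ρ_c − ρ_w) = a (ρ_m − ρ_c).
d = a (ρ_m − ρ_c)/(ρ_c − ρ_w) = 6.21 km × 550/1690 = 2.02 km.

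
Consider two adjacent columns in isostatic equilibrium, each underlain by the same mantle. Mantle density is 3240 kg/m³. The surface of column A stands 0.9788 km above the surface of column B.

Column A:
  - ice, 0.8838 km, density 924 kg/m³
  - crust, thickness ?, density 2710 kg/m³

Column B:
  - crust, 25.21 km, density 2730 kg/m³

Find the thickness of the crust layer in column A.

Take the compensation level at the base of the deeper column (depth z_c below the surface of column A) and equate Σ ρ_i t_i down to z_c; mantle fills any gap and the z_c terms cancel.
Column A: 0.8838×924 + x×2710 + (z_c − 0.8838 − x)×3240
Column B: 0.9788×0 + 25.21×2730 + (z_c − 0.9788 − 25.21)×3240
The z_c×3240 term appears on both sides and cancels. Collect the known terms of each column as K = Σ(ρt)_known − 3240 × (depth of known layers): K_A = 816.6312 − 3240×0.8838 = −2046.8808; K_B = 68823.3 − 3240×(0.9788 + 25.21) = −16028.412.
Balance: K_A − x×(3240 − 2710) = K_B, so x = (K_A − K_B)/(3240 − 2710) = 13981.5/530 = 26.4 km.

26.4 km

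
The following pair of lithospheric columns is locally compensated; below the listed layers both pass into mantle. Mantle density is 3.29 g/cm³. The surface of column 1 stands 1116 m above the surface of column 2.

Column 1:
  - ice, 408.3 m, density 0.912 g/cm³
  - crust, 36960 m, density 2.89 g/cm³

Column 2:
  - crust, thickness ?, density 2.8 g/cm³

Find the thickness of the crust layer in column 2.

24700 m

Take the compensation level at the base of the deeper column (depth z_c below the surface of column 1) and equate Σ ρ_i t_i down to z_c; mantle fills any gap and the z_c terms cancel.
Column 1: 408.3×0.912 + 36960×2.89 + (z_c − 37368.3)×3.29
Column 2: 1116×0 + x×2.8 + (z_c − 1116 − 0 − x)×3.29
The z_c×3.29 term appears on both sides and cancels. Collect the known terms of each column as K = Σ(ρt)_known − 3.29 × (depth of known layers): K_1 = 107186.77 − 3.29×37368.3 = −15754.9374; K_2 = 0 − 3.29×(1116 + 0) = −3671.64.
Balance: K_1 = K_2 − x×(3.29 − 2.8), so x = (K_2 − K_1)/(3.29 − 2.8) = 12083.3/0.49 = 24700 m.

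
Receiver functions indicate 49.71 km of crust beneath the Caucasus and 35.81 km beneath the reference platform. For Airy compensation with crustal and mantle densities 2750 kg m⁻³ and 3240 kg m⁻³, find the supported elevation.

2.1 km

Excess crust Δ = 49.71 km − 35.81 km = 13.9 km, split between elevation h and root r with h + r = Δ.
Airy balance ρ_c h = (ρ_m − ρ_c) r gives r = h ρ_c/(ρ_m − ρ_c), so h (1 + ρ_c/(ρ_m − ρ_c)) = Δ, i.e. h = Δ (ρ_m − ρ_c)/ρ_m.
h = 13.9 km × 490/3240 = 2.1 km.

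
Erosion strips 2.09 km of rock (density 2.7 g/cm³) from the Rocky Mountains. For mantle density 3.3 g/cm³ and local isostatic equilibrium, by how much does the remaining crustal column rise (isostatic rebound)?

1.71 km

Unloading: uplift u = e ρ_c/ρ_m = 2.09 km × 2.7/3.3 = 1.71 km.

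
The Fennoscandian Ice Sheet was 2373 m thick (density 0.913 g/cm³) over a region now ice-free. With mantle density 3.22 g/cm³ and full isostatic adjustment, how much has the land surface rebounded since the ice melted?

Removing the load lets mantle flow back in; uplift u satisfies ρ_ice t = ρ_m u.
u = t ρ_ice/ρ_m = 2373 m × 0.913/3.22 = 673 m.

673 m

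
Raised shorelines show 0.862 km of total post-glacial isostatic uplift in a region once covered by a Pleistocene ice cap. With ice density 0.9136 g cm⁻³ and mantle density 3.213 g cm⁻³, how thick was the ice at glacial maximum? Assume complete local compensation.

u = t ρ_ice/ρ_m → t = u ρ_m/ρ_ice = 0.862 km × 3.213/0.9136 = 3.03 km.

3.03 km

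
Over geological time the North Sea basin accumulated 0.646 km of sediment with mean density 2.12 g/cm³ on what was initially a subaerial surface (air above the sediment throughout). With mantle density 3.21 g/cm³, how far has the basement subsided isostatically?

0.427 km

Subaerial load: s = t ρ_sed / ρ_m = 0.646 km × 2.12/3.21 = 0.427 km.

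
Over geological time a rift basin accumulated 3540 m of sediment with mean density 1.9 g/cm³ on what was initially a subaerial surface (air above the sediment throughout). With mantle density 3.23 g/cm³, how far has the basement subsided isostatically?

2080 m

Subaerial load: s = t ρ_sed / ρ_m = 3540 m × 1.9/3.23 = 2080 m.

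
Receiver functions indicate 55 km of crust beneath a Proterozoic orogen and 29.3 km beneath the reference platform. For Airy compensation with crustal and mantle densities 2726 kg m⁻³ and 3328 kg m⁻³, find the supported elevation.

Excess crust Δ = 55 km − 29.3 km = 25.7 km, split between elevation h and root r with h + r = Δ.
Airy balance ρ_c h = (ρ_m − ρ_c) r gives r = h ρ_c/(ρ_m − ρ_c), so h (1 + ρ_c/(ρ_m − ρ_c)) = Δ, i.e. h = Δ (ρ_m − ρ_c)/ρ_m.
h = 25.7 km × 602/3328 = 4.65 km.

4.65 km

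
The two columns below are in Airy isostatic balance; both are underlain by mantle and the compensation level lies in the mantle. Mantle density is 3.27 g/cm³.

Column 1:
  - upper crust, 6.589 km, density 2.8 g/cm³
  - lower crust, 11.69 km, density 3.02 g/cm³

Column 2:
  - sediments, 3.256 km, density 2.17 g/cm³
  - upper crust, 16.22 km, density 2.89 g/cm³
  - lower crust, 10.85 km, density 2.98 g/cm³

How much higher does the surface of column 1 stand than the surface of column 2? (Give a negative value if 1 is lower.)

−2.1 km

For any compensation level in the mantle, the mantle terms cancel and isostasy reduces to e = (Σt_1 − Σt_2) − (Σ(ρt)_1 − Σ(ρt)_2) / ρ_m.
Σt_1 = 18.279 km; Σt_2 = 30.326 km; Σ(ρt)_1 = 53.753; Σ(ρt)_2 = 86.27432 (in km·g/cm³).
e = (18.279 − 30.326) − (53.753 − 86.27432) / 3.27 = −2.1 km.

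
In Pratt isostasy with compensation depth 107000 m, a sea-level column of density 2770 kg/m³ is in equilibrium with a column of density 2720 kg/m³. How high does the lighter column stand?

1970 m

ρ_ref D = ρ (D + h) → h = D (ρ_ref − ρ)/ρ.
h = 107000 m × (2770 − 2720)/2720 = 1970 m.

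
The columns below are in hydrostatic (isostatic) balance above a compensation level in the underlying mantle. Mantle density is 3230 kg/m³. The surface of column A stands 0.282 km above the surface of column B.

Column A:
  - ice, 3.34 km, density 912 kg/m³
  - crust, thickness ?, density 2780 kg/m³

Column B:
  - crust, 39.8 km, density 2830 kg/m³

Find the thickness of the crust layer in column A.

Take the compensation level at the base of the deeper column (depth z_c below the surface of column A) and equate Σ ρ_i t_i down to z_c; mantle fills any gap and the z_c terms cancel.
Column A: 3.34×912 + x×2780 + (z_c − 3.34 − x)×3230
Column B: 0.282×0 + 39.8×2830 + (z_c − 0.282 − 39.8)×3230
The z_c×3230 term appears on both sides and cancels. Collect the known terms of each column as K = Σ(ρt)_known − 3230 × (depth of known layers): K_A = 3046.08 − 3230×3.34 = −7742.12; K_B = 112634 − 3230×(0.282 + 39.8) = −16830.86.
Balance: K_A − x×(3230 − 2780) = K_B, so x = (K_A − K_B)/(3230 − 2780) = 9088.74/450 = 20.2 km.

20.2 km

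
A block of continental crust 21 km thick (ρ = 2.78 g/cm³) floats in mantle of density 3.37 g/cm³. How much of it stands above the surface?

Floating equilibrium: submerged depth d = t ρ_obj/ρ_fluid = 21 km × 2.78/3.37 = 17.32 km.
Freeboard = t − d = 21 km − 17.32 km = 3.68 km.

3.68 km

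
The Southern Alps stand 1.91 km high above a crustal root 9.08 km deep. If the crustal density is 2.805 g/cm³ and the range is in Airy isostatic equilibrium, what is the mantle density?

3.4 g/cm³

Airy balance: ρ_c h = (ρ_m − ρ_c) r → ρ_m = ρ_c (1 + h/r).
ρ_m = 2.805 × (1 + 1.91 km/9.08 km) = 3.4 g/cm³.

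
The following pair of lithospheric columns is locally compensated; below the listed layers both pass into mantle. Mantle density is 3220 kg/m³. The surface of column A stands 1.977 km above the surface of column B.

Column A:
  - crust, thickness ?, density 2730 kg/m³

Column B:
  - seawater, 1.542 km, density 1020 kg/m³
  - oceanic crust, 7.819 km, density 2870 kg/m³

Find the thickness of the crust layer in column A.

Take the compensation level at the base of the deeper column (depth z_c below the surface of column A) and equate Σ ρ_i t_i down to z_c; mantle fills any gap and the z_c terms cancel.
Column A: x×2730 + (z_c − 0 − x)×3220
Column B: 1.977×0 + 1.542×1020 + 7.819×2870 + (z_c − 1.977 − 9.361)×3220
The z_c×3220 term appears on both sides and cancels. Collect the known terms of each column as K = Σ(ρt)_known − 3220 × (depth of known layers): K_A = 0 − 3220×0 = 0; K_B = 24013.37 − 3220×(1.977 + 9.361) = −12494.99.
Balance: K_A − x×(3220 − 2730) = K_B, so x = (K_A − K_B)/(3220 − 2730) = 12495/490 = 25.5 km.

25.5 km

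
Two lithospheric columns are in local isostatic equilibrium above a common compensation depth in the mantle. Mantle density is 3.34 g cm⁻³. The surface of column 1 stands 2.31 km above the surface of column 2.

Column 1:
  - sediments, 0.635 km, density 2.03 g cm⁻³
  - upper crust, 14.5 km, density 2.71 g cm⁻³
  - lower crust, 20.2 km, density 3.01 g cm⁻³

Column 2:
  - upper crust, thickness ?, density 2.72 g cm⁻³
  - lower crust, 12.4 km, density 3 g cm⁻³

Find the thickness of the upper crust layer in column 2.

7.58 km

Take the compensation level at the base of the deeper column (depth z_c below the surface of column 1) and equate Σ ρ_i t_i down to z_c; mantle fills any gap and the z_c terms cancel.
Column 1: 0.635×2.03 + 14.5×2.71 + 20.2×3.01 + (z_c − 35.335)×3.34
Column 2: 2.31×0 + x×2.72 + 12.4×3 + (z_c − 2.31 − 12.4 − x)×3.34
The z_c×3.34 term appears on both sides and cancels. Collect the known terms of each column as K = Σ(ρt)_known − 3.34 × (depth of known layers): K_1 = 101.38605 − 3.34×35.335 = −16.63285; K_2 = 37.2 − 3.34×(2.31 + 12.4) = −11.9314.
Balance: K_1 = K_2 − x×(3.34 − 2.72), so x = (K_2 − K_1)/(3.34 − 2.72) = 4.70145/0.62 = 7.58 km.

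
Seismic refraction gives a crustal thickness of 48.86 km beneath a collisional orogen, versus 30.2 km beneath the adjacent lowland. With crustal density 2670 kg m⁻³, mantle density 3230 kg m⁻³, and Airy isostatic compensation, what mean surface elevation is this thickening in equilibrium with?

3.24 km

Excess crust Δ = 48.86 km − 30.2 km = 18.66 km, split between elevation h and root r with h + r = Δ.
Airy balance ρ_c h = (ρ_m − ρ_c) r gives r = h ρ_c/(ρ_m − ρ_c), so h (1 + ρ_c/(ρ_m − ρ_c)) = Δ, i.e. h = Δ (ρ_m − ρ_c)/ρ_m.
h = 18.66 km × 560/3230 = 3.24 km.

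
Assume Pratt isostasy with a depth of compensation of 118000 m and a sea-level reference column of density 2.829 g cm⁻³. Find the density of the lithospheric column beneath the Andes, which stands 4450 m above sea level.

Pratt balance: ρ_ref D = ρ (D + h).
ρ = ρ_ref D/(D + h) = 2.829 × 118000 m/(118000 m + 4450 m) = 2.73 g cm⁻³.

2.73 g cm⁻³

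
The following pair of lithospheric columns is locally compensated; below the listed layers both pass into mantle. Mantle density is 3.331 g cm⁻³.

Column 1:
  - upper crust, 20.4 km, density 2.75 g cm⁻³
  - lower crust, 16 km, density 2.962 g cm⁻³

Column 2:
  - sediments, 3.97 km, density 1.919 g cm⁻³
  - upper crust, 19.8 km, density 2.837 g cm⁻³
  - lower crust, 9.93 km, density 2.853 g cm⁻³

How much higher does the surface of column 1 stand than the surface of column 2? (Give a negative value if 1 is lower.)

For any compensation level in the mantle, the mantle terms cancel and isostasy reduces to e = (Σt_1 − Σt_2) − (Σ(ρt)_1 − Σ(ρt)_2) / ρ_m.
Σt_1 = 36.4 km; Σt_2 = 33.7 km; Σ(ρt)_1 = 103.492; Σ(ρt)_2 = 92.12132 (in km·g cm⁻³).
e = (36.4 − 33.7) − (103.492 − 92.12132) / 3.331 = −0.714 km.

−0.714 km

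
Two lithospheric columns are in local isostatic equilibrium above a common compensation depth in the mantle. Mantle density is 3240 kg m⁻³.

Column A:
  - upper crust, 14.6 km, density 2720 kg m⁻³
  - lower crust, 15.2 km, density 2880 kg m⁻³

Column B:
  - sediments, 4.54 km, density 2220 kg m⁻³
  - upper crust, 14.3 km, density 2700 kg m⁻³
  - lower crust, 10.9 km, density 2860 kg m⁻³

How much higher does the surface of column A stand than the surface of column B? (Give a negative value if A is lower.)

−1.06 km

For any compensation level in the mantle, the mantle terms cancel and isostasy reduces to e = (Σt_A − Σt_B) − (Σ(ρt)_A − Σ(ρt)_B) / ρ_m.
Σt_A = 29.8 km; Σt_B = 29.74 km; Σ(ρt)_A = 83488; Σ(ρt)_B = 79862.8 (in km·kg m⁻³).
e = (29.8 − 29.74) − (83488 − 79862.8) / 3240 = −1.06 km.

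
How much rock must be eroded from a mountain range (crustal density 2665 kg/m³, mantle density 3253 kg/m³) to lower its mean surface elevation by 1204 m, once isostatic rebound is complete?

Net drop Δ = e − u = e − e ρ_c/ρ_m = e (ρ_m − ρ_c)/ρ_m.
e = Δ ρ_m/(ρ_m − ρ_c) = 1204 m × 3253/588 = 6660 m.

6660 m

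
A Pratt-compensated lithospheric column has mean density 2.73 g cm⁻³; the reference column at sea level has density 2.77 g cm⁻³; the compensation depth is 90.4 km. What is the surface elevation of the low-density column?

1.32 km

ρ_ref D = ρ (D + h) → h = D (ρ_ref − ρ)/ρ.
h = 90.4 km × (2.77 − 2.73)/2.73 = 1.32 km.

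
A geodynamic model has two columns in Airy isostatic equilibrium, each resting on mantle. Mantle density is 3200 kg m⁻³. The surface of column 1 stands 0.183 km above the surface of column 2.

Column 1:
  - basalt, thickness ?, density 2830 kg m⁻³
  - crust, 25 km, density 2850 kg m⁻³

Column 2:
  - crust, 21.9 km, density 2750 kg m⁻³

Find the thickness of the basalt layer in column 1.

Take the compensation level at the base of the deeper column (depth z_c below the surface of column 1) and equate Σ ρ_i t_i down to z_c; mantle fills any gap and the z_c terms cancel.
Column 1: x×2830 + 25×2850 + (z_c − 25 − x)×3200
Column 2: 0.183×0 + 21.9×2750 + (z_c − 0.183 − 21.9)×3200
The z_c×3200 term appears on both sides and cancels. Collect the known terms of each column as K = Σ(ρt)_known − 3200 × (depth of known layers): K_1 = 71250 − 3200×25 = −8750; K_2 = 60225 − 3200×(0.183 + 21.9) = −10440.6.
Balance: K_1 − x×(3200 − 2830) = K_2, so x = (K_1 − K_2)/(3200 − 2830) = 1690.6/370 = 4.57 km.

4.57 km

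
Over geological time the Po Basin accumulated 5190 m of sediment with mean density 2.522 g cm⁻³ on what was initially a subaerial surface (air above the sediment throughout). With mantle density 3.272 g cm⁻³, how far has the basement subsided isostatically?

4000 m

Subaerial load: s = t ρ_sed / ρ_m = 5190 m × 2.522/3.272 = 4000 m.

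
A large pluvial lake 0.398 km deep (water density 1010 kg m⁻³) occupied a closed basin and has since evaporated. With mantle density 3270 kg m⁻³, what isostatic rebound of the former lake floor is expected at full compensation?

u = d ρ_w/ρ_m = 0.398 km × 1010/3270 = 0.123 km.

0.123 km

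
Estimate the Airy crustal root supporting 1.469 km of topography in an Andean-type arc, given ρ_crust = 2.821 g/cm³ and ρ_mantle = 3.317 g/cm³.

By Archimedes' principle applied to the lithosphere: the weight of the topography is balanced by the buoyancy of the root, ρ_c h = (ρ_m − ρ_c) r.
r = h · ρ_c / (ρ_m − ρ_c) = 1.469 km × 2.821 / (3.317 − 2.821) = 8.35 km.

8.35 km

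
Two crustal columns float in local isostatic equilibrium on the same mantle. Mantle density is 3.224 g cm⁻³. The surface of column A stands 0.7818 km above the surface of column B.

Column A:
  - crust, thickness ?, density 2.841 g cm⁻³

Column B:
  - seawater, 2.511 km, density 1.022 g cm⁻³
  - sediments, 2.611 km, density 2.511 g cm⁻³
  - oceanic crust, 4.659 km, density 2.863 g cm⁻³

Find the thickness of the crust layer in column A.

Take the compensation level at the base of the deeper column (depth z_c below the surface of column A) and equate Σ ρ_i t_i down to z_c; mantle fills any gap and the z_c terms cancel.
Column A: x×2.841 + (z_c − 0 − x)×3.224
Column B: 0.7818×0 + 2.511×1.022 + 2.611×2.511 + 4.659×2.863 + (z_c − 0.7818 − 9.781)×3.224
The z_c×3.224 term appears on both sides and cancels. Collect the known terms of each column as K = Σ(ρt)_known − 3.224 × (depth of known layers): K_A = 0 − 3.224×0 = 0; K_B = 22.46118 − 3.224×(0.7818 + 9.781) = −11.5932872.
Balance: K_A − x×(3.224 − 2.841) = K_B, so x = (K_A − K_B)/(3.224 − 2.841) = 11.5933/0.383 = 30.3 km.

30.3 km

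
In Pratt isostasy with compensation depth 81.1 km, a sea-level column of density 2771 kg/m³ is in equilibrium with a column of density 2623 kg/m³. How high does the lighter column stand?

4.58 km

ρ_ref D = ρ (D + h) → h = D (ρ_ref − ρ)/ρ.
h = 81.1 km × (2771 − 2623)/2623 = 4.58 km.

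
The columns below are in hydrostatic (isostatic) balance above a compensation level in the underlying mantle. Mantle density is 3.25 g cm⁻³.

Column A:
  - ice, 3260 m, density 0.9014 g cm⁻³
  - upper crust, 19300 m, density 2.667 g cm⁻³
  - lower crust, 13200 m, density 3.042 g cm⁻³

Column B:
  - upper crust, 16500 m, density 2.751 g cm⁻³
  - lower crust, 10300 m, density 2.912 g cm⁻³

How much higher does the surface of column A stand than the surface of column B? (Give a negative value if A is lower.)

For any compensation level in the mantle, the mantle terms cancel and isostasy reduces to e = (Σt_A − Σt_B) − (Σ(ρt)_A − Σ(ρt)_B) / ρ_m.
Σt_A = 35760 m; Σt_B = 26800 m; Σ(ρt)_A = 94566.064; Σ(ρt)_B = 75385.1 (in m·g cm⁻³).
e = (35760 − 26800) − (94566.064 − 75385.1) / 3.25 = 3060 m.

3060 m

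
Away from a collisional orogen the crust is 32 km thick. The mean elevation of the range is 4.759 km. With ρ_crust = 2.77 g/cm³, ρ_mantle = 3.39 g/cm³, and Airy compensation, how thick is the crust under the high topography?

Root depth r = h ρ_c / (ρ_m − ρ_c) = 4.759 km × 2.77 / 0.62 = 21.26 km.
Total thickness = T + h + r = 32 km + 4.759 km + 21.26 km = 58 km.

58 km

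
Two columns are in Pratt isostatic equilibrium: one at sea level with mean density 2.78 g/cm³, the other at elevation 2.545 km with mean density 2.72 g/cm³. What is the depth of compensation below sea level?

ρ_ref D = ρ (D + h) → D (ρ_ref − ρ) = ρ h.
D = ρ h/(ρ_ref − ρ) = 2.72 × 2.545 km/(2.78 − 2.72) = 115 km.

115 km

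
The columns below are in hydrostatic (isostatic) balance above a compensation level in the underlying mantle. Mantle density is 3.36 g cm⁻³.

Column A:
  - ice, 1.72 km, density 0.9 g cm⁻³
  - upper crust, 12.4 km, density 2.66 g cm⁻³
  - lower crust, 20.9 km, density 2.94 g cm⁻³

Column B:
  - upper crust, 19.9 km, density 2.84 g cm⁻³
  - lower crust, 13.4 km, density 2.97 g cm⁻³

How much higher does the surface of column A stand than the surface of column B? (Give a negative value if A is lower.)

For any compensation level in the mantle, the mantle terms cancel and isostasy reduces to e = (Σt_A − Σt_B) − (Σ(ρt)_A − Σ(ρt)_B) / ρ_m.
Σt_A = 35.02 km; Σt_B = 33.3 km; Σ(ρt)_A = 95.978; Σ(ρt)_B = 96.314 (in km·g cm⁻³).
e = (35.02 − 33.3) − (95.978 − 96.314) / 3.36 = 1.82 km.

1.82 km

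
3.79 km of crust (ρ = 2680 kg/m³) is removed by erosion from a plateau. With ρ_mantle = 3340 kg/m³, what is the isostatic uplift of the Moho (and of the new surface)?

3.04 km

Unloading: uplift u = e ρ_c/ρ_m = 3.79 km × 2680/3340 = 3.04 km.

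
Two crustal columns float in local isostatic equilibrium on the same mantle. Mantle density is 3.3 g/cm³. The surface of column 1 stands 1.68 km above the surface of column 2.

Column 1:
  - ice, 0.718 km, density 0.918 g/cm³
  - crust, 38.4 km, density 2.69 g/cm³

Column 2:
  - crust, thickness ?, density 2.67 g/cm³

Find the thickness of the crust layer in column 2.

31.1 km

Take the compensation level at the base of the deeper column (depth z_c below the surface of column 1) and equate Σ ρ_i t_i down to z_c; mantle fills any gap and the z_c terms cancel.
Column 1: 0.718×0.918 + 38.4×2.69 + (z_c − 39.118)×3.3
Column 2: 1.68×0 + x×2.67 + (z_c − 1.68 − 0 − x)×3.3
The z_c×3.3 term appears on both sides and cancels. Collect the known terms of each column as K = Σ(ρt)_known − 3.3 × (depth of known layers): K_1 = 103.955124 − 3.3×39.118 = −25.134276; K_2 = 0 − 3.3×(1.68 + 0) = −5.544.
Balance: K_1 = K_2 − x×(3.3 − 2.67), so x = (K_2 − K_1)/(3.3 − 2.67) = 19.5903/0.63 = 31.1 km.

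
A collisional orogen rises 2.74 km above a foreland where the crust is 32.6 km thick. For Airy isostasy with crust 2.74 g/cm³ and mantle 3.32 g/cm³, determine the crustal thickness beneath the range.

Root depth r = h ρ_c / (ρ_m − ρ_c) = 2.74 km × 2.74 / 0.58 = 12.94 km.
Total thickness = T + h + r = 32.6 km + 2.74 km + 12.94 km = 48.3 km.

48.3 km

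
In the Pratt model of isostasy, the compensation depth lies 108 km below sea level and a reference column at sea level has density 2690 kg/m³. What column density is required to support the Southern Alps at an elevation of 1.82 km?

Pratt balance: ρ_ref D = ρ (D + h).
ρ = ρ_ref D/(D + h) = 2690 × 108 km/(108 km + 1.82 km) = 2650 kg/m³.

2650 kg/m³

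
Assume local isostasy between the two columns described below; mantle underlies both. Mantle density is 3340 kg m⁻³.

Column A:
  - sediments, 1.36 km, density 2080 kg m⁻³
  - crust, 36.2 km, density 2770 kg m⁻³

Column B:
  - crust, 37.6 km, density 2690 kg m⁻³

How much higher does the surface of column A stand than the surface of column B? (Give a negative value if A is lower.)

For any compensation level in the mantle, the mantle terms cancel and isostasy reduces to e = (Σt_A − Σt_B) − (Σ(ρt)_A − Σ(ρt)_B) / ρ_m.
Σt_A = 37.56 km; Σt_B = 37.6 km; Σ(ρt)_A = 103102.8; Σ(ρt)_B = 101144 (in km·kg m⁻³).
e = (37.56 − 37.6) − (103102.8 − 101144) / 3340 = −0.626 km.

−0.626 km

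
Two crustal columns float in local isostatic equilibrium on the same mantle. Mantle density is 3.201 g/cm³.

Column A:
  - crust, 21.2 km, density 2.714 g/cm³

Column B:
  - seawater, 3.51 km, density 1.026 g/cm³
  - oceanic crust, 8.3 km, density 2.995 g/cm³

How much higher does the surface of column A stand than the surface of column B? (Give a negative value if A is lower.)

For any compensation level in the mantle, the mantle terms cancel and isostasy reduces to e = (Σt_A − Σt_B) − (Σ(ρt)_A − Σ(ρt)_B) / ρ_m.
Σt_A = 21.2 km; Σt_B = 11.81 km; Σ(ρt)_A = 57.5368; Σ(ρt)_B = 28.45976 (in km·g/cm³).
e = (21.2 − 11.81) − (57.5368 − 28.45976) / 3.201 = 0.306 km.

0.306 km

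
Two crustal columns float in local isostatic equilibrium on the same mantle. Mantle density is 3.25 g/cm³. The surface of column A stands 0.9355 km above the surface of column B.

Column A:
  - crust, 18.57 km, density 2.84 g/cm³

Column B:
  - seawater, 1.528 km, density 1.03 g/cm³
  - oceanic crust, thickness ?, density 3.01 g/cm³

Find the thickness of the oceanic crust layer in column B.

4.92 km

Take the compensation level at the base of the deeper column (depth z_c below the surface of column A) and equate Σ ρ_i t_i down to z_c; mantle fills any gap and the z_c terms cancel.
Column A: 18.57×2.84 + (z_c − 18.57)×3.25
Column B: 0.9355×0 + 1.528×1.03 + x×3.01 + (z_c − 0.9355 − 1.528 − x)×3.25
The z_c×3.25 term appears on both sides and cancels. Collect the known terms of each column as K = Σ(ρt)_known − 3.25 × (depth of known layers): K_A = 52.7388 − 3.25×18.57 = −7.6137; K_B = 1.57384 − 3.25×(0.9355 + 1.528) = −6.432535.
Balance: K_A = K_B − x×(3.25 − 3.01), so x = (K_B − K_A)/(3.25 − 3.01) = 1.18117/0.24 = 4.92 km.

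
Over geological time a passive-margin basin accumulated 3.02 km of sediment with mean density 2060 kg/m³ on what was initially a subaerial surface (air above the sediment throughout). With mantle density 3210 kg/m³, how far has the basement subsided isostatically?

1.94 km

Subaerial load: s = t ρ_sed / ρ_m = 3.02 km × 2060/3210 = 1.94 km.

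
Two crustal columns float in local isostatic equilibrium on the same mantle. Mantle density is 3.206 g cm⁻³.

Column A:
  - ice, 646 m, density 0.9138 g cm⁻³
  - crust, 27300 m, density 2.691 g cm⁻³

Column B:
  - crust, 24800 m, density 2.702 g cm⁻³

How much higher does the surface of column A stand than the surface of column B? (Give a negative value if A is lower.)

949 m

For any compensation level in the mantle, the mantle terms cancel and isostasy reduces to e = (Σt_A − Σt_B) − (Σ(ρt)_A − Σ(ρt)_B) / ρ_m.
Σt_A = 27946 m; Σt_B = 24800 m; Σ(ρt)_A = 74054.6148; Σ(ρt)_B = 67009.6 (in m·g cm⁻³).
e = (27946 − 24800) − (74054.6148 − 67009.6) / 3.206 = 949 m.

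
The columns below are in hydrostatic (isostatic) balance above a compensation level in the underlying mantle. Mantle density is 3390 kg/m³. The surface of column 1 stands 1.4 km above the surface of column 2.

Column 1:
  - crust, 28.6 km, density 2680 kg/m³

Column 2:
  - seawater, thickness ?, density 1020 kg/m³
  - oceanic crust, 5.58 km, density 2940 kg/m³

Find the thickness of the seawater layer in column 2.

Take the compensation level at the base of the deeper column (depth z_c below the surface of column 1) and equate Σ ρ_i t_i down to z_c; mantle fills any gap and the z_c terms cancel.
Column 1: 28.6×2680 + (z_c − 28.6)×3390
Column 2: 1.4×0 + x×1020 + 5.58×2940 + (z_c − 1.4 − 5.58 − x)×3390
The z_c×3390 term appears on both sides and cancels. Collect the known terms of each column as K = Σ(ρt)_known − 3390 × (depth of known layers): K_1 = 76648 − 3390×28.6 = −20306; K_2 = 16405.2 − 3390×(1.4 + 5.58) = −7257.
Balance: K_1 = K_2 − x×(3390 − 1020), so x = (K_2 − K_1)/(3390 − 1020) = 13049/2370 = 5.51 km.

5.51 km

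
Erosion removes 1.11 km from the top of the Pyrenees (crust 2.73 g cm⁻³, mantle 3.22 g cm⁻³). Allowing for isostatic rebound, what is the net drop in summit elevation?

0.169 km

Rebound u = e ρ_c/ρ_m = 1.11 km × 2.73/3.22 = 0.9411 km.
Net surface drop = e − u = 1.11 km − 0.9411 km = e (ρ_m − ρ_c)/ρ_m = 0.169 km.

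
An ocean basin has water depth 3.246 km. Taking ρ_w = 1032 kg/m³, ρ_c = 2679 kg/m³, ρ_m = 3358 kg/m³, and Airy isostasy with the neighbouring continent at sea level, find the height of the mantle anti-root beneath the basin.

By Archimedes' principle applied to the lithosphere: replacing crust with seawater at the top is compensated by replacing crust with mantle at the base: d (ρ_c − ρ_w) = a (ρ_m − ρ_c).
a = d (ρ_c − ρ_w)/(ρ_m − ρ_c) = 3.246 km × 1647/679 = 7.87 km.

7.87 km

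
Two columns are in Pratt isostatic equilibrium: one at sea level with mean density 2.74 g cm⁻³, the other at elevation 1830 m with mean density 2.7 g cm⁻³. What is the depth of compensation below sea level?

ρ_ref D = ρ (D + h) → D (ρ_ref − ρ) = ρ h.
D = ρ h/(ρ_ref − ρ) = 2.7 × 1830 m/(2.74 − 2.7) = 124000 m.

124000 m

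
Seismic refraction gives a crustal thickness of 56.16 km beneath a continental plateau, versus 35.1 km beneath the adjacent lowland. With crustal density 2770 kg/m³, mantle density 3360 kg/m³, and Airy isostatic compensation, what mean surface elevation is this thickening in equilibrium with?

Excess crust Δ = 56.16 km − 35.1 km = 21.06 km, split between elevation h and root r with h + r = Δ.
Airy balance ρ_c h = (ρ_m − ρ_c) r gives r = h ρ_c/(ρ_m − ρ_c), so h (1 + ρ_c/(ρ_m − ρ_c)) = Δ, i.e. h = Δ (ρ_m − ρ_c)/ρ_m.
h = 21.06 km × 590/3360 = 3.7 km.

3.7 km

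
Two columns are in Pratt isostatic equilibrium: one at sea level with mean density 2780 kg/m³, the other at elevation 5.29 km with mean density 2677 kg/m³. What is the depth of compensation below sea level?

ρ_ref D = ρ (D + h) → D (ρ_ref − ρ) = ρ h.
D = ρ h/(ρ_ref − ρ) = 2677 × 5.29 km/(2780 − 2677) = 137 km.

137 km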